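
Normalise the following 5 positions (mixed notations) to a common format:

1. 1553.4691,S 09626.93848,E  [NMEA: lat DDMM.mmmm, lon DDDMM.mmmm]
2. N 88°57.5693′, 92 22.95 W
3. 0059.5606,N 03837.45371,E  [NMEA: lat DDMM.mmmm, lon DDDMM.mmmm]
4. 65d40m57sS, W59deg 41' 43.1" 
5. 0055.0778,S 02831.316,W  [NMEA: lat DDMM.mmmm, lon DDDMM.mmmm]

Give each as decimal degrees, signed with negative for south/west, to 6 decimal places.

Point 1:
  Lat: split at 2 digits → 15° and 53.4691′; 15 + 53.4691/60 = 15.8911517
  hemisphere S, so the sign is −
  λ: degrees = first 3 digits = 96, minutes = 26.93848; 96 + 26.93848/60 = 96.4489747
  E ⇒ keep positive
Point 2:
  Lat: 57.5693′ = 0.959488°; total 88.9594883
  N → positive
  λ: 22.95′ = 0.382500°; total 92.3825000
  hemisphere W, so the sign is −
Point 3:
  Latitude: split at 2 digits → 00° and 59.5606′; 0 + 59.5606/60 = 0.9926767
  N → positive
  Lon: split at 3 digits → 038° and 37.45371′; 38 + 37.45371/60 = 38.6242285
  E → positive
Point 4:
  Latitude: 40′ + 57″ = 40.95000′; 65 + 40.95000/60 = 65.6825000
  S → negative
  λ: 59 + 41/60 + 43.1/3600 = 59.6953056
  hemisphere W, so the sign is −
Point 5:
  Lat: degrees = first 2 digits = 0, minutes = 55.0778; 0 + 55.0778/60 = 0.9179633
  S ⇒ negate
  Longitude: split at 3 digits → 028° and 31.316′; 28 + 31.316/60 = 28.5219333
  W → negative

1. -15.891152, 96.448975
2. 88.959488, -92.382500
3. 0.992677, 38.624229
4. -65.682500, -59.695306
5. -0.917963, -28.521933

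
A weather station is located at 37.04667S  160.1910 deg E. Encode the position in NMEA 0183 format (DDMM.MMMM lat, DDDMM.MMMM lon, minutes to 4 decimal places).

3702.8002,S / 16011.4600,E

Lat: minutes = (37.046670 − 37) × 60 = 2.800200
λ: minutes = (160.191000 − 160) × 60 = 11.460000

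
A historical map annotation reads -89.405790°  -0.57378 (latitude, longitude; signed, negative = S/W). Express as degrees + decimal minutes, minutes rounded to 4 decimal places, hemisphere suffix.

89° 24.3474′ S, 0° 34.4268′ W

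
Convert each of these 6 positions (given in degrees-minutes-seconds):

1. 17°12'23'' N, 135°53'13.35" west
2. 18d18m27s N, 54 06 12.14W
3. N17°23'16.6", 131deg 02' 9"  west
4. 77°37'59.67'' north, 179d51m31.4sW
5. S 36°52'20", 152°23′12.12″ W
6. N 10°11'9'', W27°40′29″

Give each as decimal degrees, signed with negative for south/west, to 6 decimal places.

1. 17.206389, -135.887042
2. 18.307500, -54.103372
3. 17.387944, -131.035833
4. 77.633242, -179.858722
5. -36.872222, -152.386700
6. 10.185833, -27.674722

Point 1:
  φ: 17° + 12/60 + 23/3600 = 17 + 0.200000 + 0.006389 = 17.2063889
  N → positive
  Lon: 53′ + 13.35″ = 53.22250′; 135 + 53.22250/60 = 135.8870417
  W ⇒ negate
Point 2:
  φ: 18 + 18/60 + 27/3600 = 18.3075000
  N ⇒ keep positive
  λ: 6′ + 12.14″ = 6.20233′; 54 + 6.20233/60 = 54.1033722
  hemisphere W, so the sign is −
Point 3:
  Lat: 17 + 23/60 + 16.6/3600 = 17.3879444
  N ⇒ keep positive
  λ: 131 + 2/60 + 9/3600 = 131.0358333
  hemisphere W, so the sign is −
Point 4:
  φ: 77° + 37/60 + 59.67/3600 = 77 + 0.616667 + 0.016575 = 77.6332417
  N ⇒ keep positive
  Longitude: 179 + 51/60 + 31.4/3600 = 179.8587222
  W → negative
Point 5:
  Lat: 36 + 52/60 + 20/3600 = 36.8722222
  hemisphere S, so the sign is −
  Lon: 23′ + 12.12″ = 23.20200′; 152 + 23.20200/60 = 152.3867000
  hemisphere W, so the sign is −
Point 6:
  Latitude: 11′ + 9″ = 11.15000′; 10 + 11.15000/60 = 10.1858333
  N → positive
  Longitude: 27° + 40/60 + 29/3600 = 27 + 0.666667 + 0.008056 = 27.6747222
  W → negative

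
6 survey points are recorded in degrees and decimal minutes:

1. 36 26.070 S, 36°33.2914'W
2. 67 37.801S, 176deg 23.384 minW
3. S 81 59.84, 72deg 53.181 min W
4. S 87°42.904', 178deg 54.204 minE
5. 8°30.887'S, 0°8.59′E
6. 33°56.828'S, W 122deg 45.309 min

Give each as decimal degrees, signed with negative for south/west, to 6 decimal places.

Point 1:
  φ: 26.07′ = 0.434500°; total 36.4345000
  hemisphere S, so the sign is −
  Longitude: 36 + 33.2914/60 = 36.5548567
  W ⇒ negate
Point 2:
  φ: 37.801′ = 0.630017°; total 67.6300167
  S ⇒ negate
  Longitude: 176 + 23.384/60 = 176.3897333
  W → negative
Point 3:
  φ: 59.84′ = 0.997333°; total 81.9973333
  S → negative
  Lon: 53.181′ = 0.886350°; total 72.8863500
  W ⇒ negate
Point 4:
  Latitude: 42.904′ = 0.715067°; total 87.7150667
  S ⇒ negate
  Lon: 178 + 54.204/60 = 178.9034000
  E → positive
Point 5:
  φ: 8 + 30.887/60 = 8.5147833
  hemisphere S, so the sign is −
  λ: 0 + 8.59/60 = 0.1431667
  E → positive
Point 6:
  Latitude: 33 + 56.828/60 = 33.9471333
  S ⇒ negate
  λ: 122 + 45.309/60 = 122.7551500
  W → negative

1. -36.434500, -36.554857
2. -67.630017, -176.389733
3. -81.997333, -72.886350
4. -87.715067, 178.903400
5. -8.514783, 0.143167
6. -33.947133, -122.755150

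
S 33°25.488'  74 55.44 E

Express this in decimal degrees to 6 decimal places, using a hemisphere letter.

Lat: 25.488′ = 0.424800°; total 33.4248000
Longitude: 55.44′ = 0.924000°; total 74.9240000

33.424800° S, 74.924000° E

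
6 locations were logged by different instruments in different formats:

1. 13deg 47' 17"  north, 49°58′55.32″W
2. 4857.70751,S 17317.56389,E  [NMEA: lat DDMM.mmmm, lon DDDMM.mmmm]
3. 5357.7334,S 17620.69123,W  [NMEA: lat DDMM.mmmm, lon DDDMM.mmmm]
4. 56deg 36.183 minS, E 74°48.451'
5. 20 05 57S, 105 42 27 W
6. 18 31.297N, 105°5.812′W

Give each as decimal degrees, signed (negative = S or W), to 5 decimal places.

Point 1:
  Lat: 47′ + 17″ = 47.28333′; 13 + 47.28333/60 = 13.788056
  N → positive
  Longitude: 58′ + 55.32″ = 58.92200′; 49 + 58.92200/60 = 49.982033
  W ⇒ negate
Point 2:
  φ: split at 2 digits → 48° and 57.70751′; 48 + 57.70751/60 = 48.961792
  hemisphere S, so the sign is −
  Lon: split at 3 digits → 173° and 17.56389′; 173 + 17.56389/60 = 173.292732
  E → positive
Point 3:
  Latitude: degrees = first 2 digits = 53, minutes = 57.7334; 53 + 57.7334/60 = 53.962223
  hemisphere S, so the sign is −
  Longitude: split at 3 digits → 176° and 20.69123′; 176 + 20.69123/60 = 176.344854
  W → negative
Point 4:
  Latitude: 36.183′ = 0.603050°; total 56.603050
  S → negative
  Longitude: 48.451′ = 0.807517°; total 74.807517
  E → positive
Point 5:
  Latitude: 20 + 5/60 + 57/3600 = 20.099167
  S ⇒ negate
  λ: 105 + 42/60 + 27/3600 = 105.707500
  W ⇒ negate
Point 6:
  Lat: 31.297′ = 0.521617°; total 18.521617
  N ⇒ keep positive
  Longitude: 5.812′ = 0.096867°; total 105.096867
  hemisphere W, so the sign is −

1. 13.78806, -49.98203
2. -48.96179, 173.29273
3. -53.96222, -176.34485
4. -56.60305, 74.80752
5. -20.09917, -105.70750
6. 18.52162, -105.09687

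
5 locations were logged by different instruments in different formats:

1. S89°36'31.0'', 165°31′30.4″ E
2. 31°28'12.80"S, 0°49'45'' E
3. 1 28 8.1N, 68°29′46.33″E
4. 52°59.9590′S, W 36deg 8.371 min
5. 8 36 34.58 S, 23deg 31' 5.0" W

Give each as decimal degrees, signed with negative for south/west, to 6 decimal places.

Point 1:
  Lat: 89 + 36/60 + 31/3600 = 89.6086111
  hemisphere S, so the sign is −
  Longitude: 165 + 31/60 + 30.4/3600 = 165.5251111
  E ⇒ keep positive
Point 2:
  Latitude: 31° + 28/60 + 12.8/3600 = 31 + 0.466667 + 0.003556 = 31.4702222
  S → negative
  Lon: 0° + 49/60 + 45/3600 = 0 + 0.816667 + 0.012500 = 0.8291667
  E → positive
Point 3:
  Lat: 1° + 28/60 + 8.1/3600 = 1 + 0.466667 + 0.002250 = 1.4689167
  N ⇒ keep positive
  Lon: 68° + 29/60 + 46.33/3600 = 68 + 0.483333 + 0.012869 = 68.4962028
  E ⇒ keep positive
Point 4:
  Lat: 52 + 59.959/60 = 52.9993167
  S → negative
  λ: 8.371′ = 0.139517°; total 36.1395167
  W ⇒ negate
Point 5:
  Lat: 8° + 36/60 + 34.58/3600 = 8 + 0.600000 + 0.009606 = 8.6096056
  hemisphere S, so the sign is −
  λ: 23° + 31/60 + 5/3600 = 23 + 0.516667 + 0.001389 = 23.5180556
  W ⇒ negate

1. -89.608611, 165.525111
2. -31.470222, 0.829167
3. 1.468917, 68.496203
4. -52.999317, -36.139517
5. -8.609606, -23.518056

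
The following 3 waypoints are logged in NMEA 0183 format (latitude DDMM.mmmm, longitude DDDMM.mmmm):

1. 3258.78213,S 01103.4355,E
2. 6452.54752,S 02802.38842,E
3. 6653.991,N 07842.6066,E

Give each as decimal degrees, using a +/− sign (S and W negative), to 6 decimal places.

1. -32.979702, 11.057258
2. -64.875792, 28.039807
3. 66.899850, 78.710110

Point 1:
  Lat: degrees = first 2 digits = 32, minutes = 58.78213; 32 + 58.78213/60 = 32.9797022
  S ⇒ negate
  Longitude: degrees = first 3 digits = 11, minutes = 3.4355; 11 + 3.4355/60 = 11.0572583
  E → positive
Point 2:
  Latitude: split at 2 digits → 64° and 52.54752′; 64 + 52.54752/60 = 64.8757920
  hemisphere S, so the sign is −
  Lon: degrees = first 3 digits = 28, minutes = 2.38842; 28 + 2.38842/60 = 28.0398070
  E → positive
Point 3:
  Lat: split at 2 digits → 66° and 53.991′; 66 + 53.991/60 = 66.8998500
  N → positive
  λ: split at 3 digits → 078° and 42.6066′; 78 + 42.6066/60 = 78.7101100
  E → positive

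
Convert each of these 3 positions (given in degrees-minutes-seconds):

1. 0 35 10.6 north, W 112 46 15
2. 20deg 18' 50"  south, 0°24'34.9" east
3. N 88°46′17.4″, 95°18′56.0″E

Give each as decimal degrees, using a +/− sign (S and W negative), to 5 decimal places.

Point 1:
  Lat: 35′ + 10.6″ = 35.17667′; 0 + 35.17667/60 = 0.586278
  N ⇒ keep positive
  Longitude: 112° + 46/60 + 15/3600 = 112 + 0.766667 + 0.004167 = 112.770833
  W → negative
Point 2:
  Lat: 20 + 18/60 + 50/3600 = 20.313889
  S ⇒ negate
  Lon: 0 + 24/60 + 34.9/3600 = 0.409694
  E → positive
Point 3:
  φ: 88° + 46/60 + 17.4/3600 = 88 + 0.766667 + 0.004833 = 88.771500
  N ⇒ keep positive
  Lon: 95 + 18/60 + 56/3600 = 95.315556
  E ⇒ keep positive

1. 0.58628, -112.77083
2. -20.31389, 0.40969
3. 88.77150, 95.31556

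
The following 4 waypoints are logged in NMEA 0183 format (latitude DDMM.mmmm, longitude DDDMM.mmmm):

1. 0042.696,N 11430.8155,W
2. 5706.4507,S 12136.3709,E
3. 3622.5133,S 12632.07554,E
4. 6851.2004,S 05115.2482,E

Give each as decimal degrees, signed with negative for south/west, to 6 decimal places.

1. 0.711600, -114.513592
2. -57.107512, 121.606182
3. -36.375222, 126.534592
4. -68.853340, 51.254137

Point 1:
  Lat: split at 2 digits → 00° and 42.696′; 0 + 42.696/60 = 0.7116000
  N ⇒ keep positive
  Lon: split at 3 digits → 114° and 30.8155′; 114 + 30.8155/60 = 114.5135917
  hemisphere W, so the sign is −
Point 2:
  Latitude: degrees = first 2 digits = 57, minutes = 6.4507; 57 + 6.4507/60 = 57.1075117
  S ⇒ negate
  Longitude: degrees = first 3 digits = 121, minutes = 36.3709; 121 + 36.3709/60 = 121.6061817
  E ⇒ keep positive
Point 3:
  Latitude: degrees = first 2 digits = 36, minutes = 22.5133; 36 + 22.5133/60 = 36.3752217
  S → negative
  Longitude: degrees = first 3 digits = 126, minutes = 32.07554; 126 + 32.07554/60 = 126.5345923
  E ⇒ keep positive
Point 4:
  Latitude: degrees = first 2 digits = 68, minutes = 51.2004; 68 + 51.2004/60 = 68.8533400
  S ⇒ negate
  λ: split at 3 digits → 051° and 15.2482′; 51 + 15.2482/60 = 51.2541367
  E ⇒ keep positive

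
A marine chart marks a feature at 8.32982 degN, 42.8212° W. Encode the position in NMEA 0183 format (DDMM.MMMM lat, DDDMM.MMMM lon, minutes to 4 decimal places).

Latitude: 8° + 0.329820 × 60 = 8° 19.789200′
Lon: fractional part 0.821200 → 49.272000 minutes

0819.7892,N / 04249.2720,W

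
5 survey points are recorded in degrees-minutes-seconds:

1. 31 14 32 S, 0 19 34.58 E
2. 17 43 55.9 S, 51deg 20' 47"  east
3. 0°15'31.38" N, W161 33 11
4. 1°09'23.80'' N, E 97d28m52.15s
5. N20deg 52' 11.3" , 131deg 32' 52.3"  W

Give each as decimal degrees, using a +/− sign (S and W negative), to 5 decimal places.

Point 1:
  Latitude: 31° + 14/60 + 32/3600 = 31 + 0.233333 + 0.008889 = 31.242222
  S ⇒ negate
  λ: 19′ + 34.58″ = 19.57633′; 0 + 19.57633/60 = 0.326272
  E ⇒ keep positive
Point 2:
  φ: 43′ + 55.9″ = 43.93167′; 17 + 43.93167/60 = 17.732194
  S ⇒ negate
  Lon: 51 + 20/60 + 47/3600 = 51.346389
  E ⇒ keep positive
Point 3:
  Latitude: 0 + 15/60 + 31.38/3600 = 0.258717
  N → positive
  Longitude: 161 + 33/60 + 11/3600 = 161.553056
  hemisphere W, so the sign is −
Point 4:
  Latitude: 9′ + 23.8″ = 9.39667′; 1 + 9.39667/60 = 1.156611
  N → positive
  Longitude: 97° + 28/60 + 52.15/3600 = 97 + 0.466667 + 0.014486 = 97.481153
  E ⇒ keep positive
Point 5:
  φ: 20 + 52/60 + 11.3/3600 = 20.869806
  N → positive
  Lon: 131 + 32/60 + 52.3/3600 = 131.547861
  W → negative

1. -31.24222, 0.32627
2. -17.73219, 51.34639
3. 0.25872, -161.55306
4. 1.15661, 97.48115
5. 20.86981, -131.54786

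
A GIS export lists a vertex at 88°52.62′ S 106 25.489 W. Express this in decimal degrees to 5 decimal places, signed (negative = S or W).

-88.87700, -106.42482

Latitude: 52.62′ = 0.877000°; total 88.877000
S ⇒ negate
Lon: 25.489′ = 0.424817°; total 106.424817
hemisphere W, so the sign is −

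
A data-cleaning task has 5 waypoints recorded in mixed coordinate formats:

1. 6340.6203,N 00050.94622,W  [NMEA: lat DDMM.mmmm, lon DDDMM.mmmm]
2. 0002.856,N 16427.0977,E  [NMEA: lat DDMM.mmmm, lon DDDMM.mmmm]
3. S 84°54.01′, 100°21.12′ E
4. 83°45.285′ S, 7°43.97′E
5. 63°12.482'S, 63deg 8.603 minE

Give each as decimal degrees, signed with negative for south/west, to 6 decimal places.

1. 63.677005, -0.849104
2. 0.047600, 164.451628
3. -84.900167, 100.352000
4. -83.754750, 7.732833
5. -63.208033, 63.143383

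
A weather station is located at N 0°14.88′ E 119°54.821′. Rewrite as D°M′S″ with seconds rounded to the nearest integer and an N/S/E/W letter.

0°14′53″ N, 119°54′49″ E

Lat: 14.88000′ → 14′ and 0.88000 × 60 = 52.80″
λ: fractional minutes 0.82100 × 60 = 49.26″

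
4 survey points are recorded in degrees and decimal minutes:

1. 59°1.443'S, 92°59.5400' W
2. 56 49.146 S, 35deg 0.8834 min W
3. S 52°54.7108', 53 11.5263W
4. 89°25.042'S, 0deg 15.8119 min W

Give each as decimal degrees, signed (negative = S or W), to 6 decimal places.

Point 1:
  φ: 1.443′ = 0.024050°; total 59.0240500
  S ⇒ negate
  λ: 59.54′ = 0.992333°; total 92.9923333
  hemisphere W, so the sign is −
Point 2:
  Lat: 56 + 49.146/60 = 56.8191000
  S ⇒ negate
  Longitude: 0.8834′ = 0.014723°; total 35.0147233
  W → negative
Point 3:
  Lat: 52 + 54.7108/60 = 52.9118467
  hemisphere S, so the sign is −
  Longitude: 53 + 11.5263/60 = 53.1921050
  W → negative
Point 4:
  Lat: 25.042′ = 0.417367°; total 89.4173667
  S → negative
  Lon: 15.8119′ = 0.263532°; total 0.2635317
  W ⇒ negate

1. -59.024050, -92.992333
2. -56.819100, -35.014723
3. -52.911847, -53.192105
4. -89.417367, -0.263532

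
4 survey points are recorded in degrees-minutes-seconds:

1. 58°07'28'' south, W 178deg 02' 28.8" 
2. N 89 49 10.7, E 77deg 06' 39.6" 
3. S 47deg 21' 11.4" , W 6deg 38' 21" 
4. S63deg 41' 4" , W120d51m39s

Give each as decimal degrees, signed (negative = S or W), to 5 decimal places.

1. -58.12444, -178.04133
2. 89.81964, 77.11100
3. -47.35317, -6.63917
4. -63.68444, -120.86083

Point 1:
  φ: 58° + 7/60 + 28/3600 = 58 + 0.116667 + 0.007778 = 58.124444
  S → negative
  λ: 178° + 2/60 + 28.8/3600 = 178 + 0.033333 + 0.008000 = 178.041333
  hemisphere W, so the sign is −
Point 2:
  Lat: 89° + 49/60 + 10.7/3600 = 89 + 0.816667 + 0.002972 = 89.819639
  N ⇒ keep positive
  Lon: 77° + 6/60 + 39.6/3600 = 77 + 0.100000 + 0.011000 = 77.111000
  E ⇒ keep positive
Point 3:
  Latitude: 21′ + 11.4″ = 21.19000′; 47 + 21.19000/60 = 47.353167
  S → negative
  Lon: 38′ + 21″ = 38.35000′; 6 + 38.35000/60 = 6.639167
  W ⇒ negate
Point 4:
  Lat: 41′ + 4″ = 41.06667′; 63 + 41.06667/60 = 63.684444
  S ⇒ negate
  λ: 51′ + 39″ = 51.65000′; 120 + 51.65000/60 = 120.860833
  W → negative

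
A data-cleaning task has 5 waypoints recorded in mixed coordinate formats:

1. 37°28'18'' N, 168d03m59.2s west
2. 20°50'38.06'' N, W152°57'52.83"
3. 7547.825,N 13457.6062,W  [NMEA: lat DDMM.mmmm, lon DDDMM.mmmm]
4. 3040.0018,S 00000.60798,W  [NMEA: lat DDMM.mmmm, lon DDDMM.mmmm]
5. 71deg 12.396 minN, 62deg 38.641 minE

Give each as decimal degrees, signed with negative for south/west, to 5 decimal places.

1. 37.47167, -168.06644
2. 20.84391, -152.96468
3. 75.79708, -134.96010
4. -30.66670, -0.01013
5. 71.20660, 62.64402

Point 1:
  Latitude: 28′ + 18″ = 28.30000′; 37 + 28.30000/60 = 37.471667
  N → positive
  Longitude: 168° + 3/60 + 59.2/3600 = 168 + 0.050000 + 0.016444 = 168.066444
  W ⇒ negate
Point 2:
  Lat: 20 + 50/60 + 38.06/3600 = 20.843906
  N ⇒ keep positive
  λ: 57′ + 52.83″ = 57.88050′; 152 + 57.88050/60 = 152.964675
  hemisphere W, so the sign is −
Point 3:
  φ: split at 2 digits → 75° and 47.825′; 75 + 47.825/60 = 75.797083
  N ⇒ keep positive
  Longitude: degrees = first 3 digits = 134, minutes = 57.6062; 134 + 57.6062/60 = 134.960103
  W ⇒ negate
Point 4:
  φ: degrees = first 2 digits = 30, minutes = 40.0018; 30 + 40.0018/60 = 30.666697
  hemisphere S, so the sign is −
  Longitude: split at 3 digits → 000° and 0.60798′; 0 + 0.60798/60 = 0.010133
  W ⇒ negate
Point 5:
  Lat: 71 + 12.396/60 = 71.206600
  N ⇒ keep positive
  Lon: 38.641′ = 0.644017°; total 62.644017
  E → positive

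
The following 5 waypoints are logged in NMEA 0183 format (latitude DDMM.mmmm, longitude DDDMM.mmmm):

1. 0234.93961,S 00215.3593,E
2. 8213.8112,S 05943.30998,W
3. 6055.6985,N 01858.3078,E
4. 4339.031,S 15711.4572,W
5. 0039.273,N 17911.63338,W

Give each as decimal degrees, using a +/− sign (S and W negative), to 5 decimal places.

Point 1:
  Lat: degrees = first 2 digits = 2, minutes = 34.93961; 2 + 34.93961/60 = 2.582327
  S ⇒ negate
  Lon: split at 3 digits → 002° and 15.3593′; 2 + 15.3593/60 = 2.255988
  E ⇒ keep positive
Point 2:
  φ: split at 2 digits → 82° and 13.8112′; 82 + 13.8112/60 = 82.230187
  S ⇒ negate
  Lon: split at 3 digits → 059° and 43.30998′; 59 + 43.30998/60 = 59.721833
  W ⇒ negate
Point 3:
  Latitude: degrees = first 2 digits = 60, minutes = 55.6985; 60 + 55.6985/60 = 60.928308
  N → positive
  Longitude: degrees = first 3 digits = 18, minutes = 58.3078; 18 + 58.3078/60 = 18.971797
  E ⇒ keep positive
Point 4:
  φ: split at 2 digits → 43° and 39.031′; 43 + 39.031/60 = 43.650517
  S ⇒ negate
  Lon: degrees = first 3 digits = 157, minutes = 11.4572; 157 + 11.4572/60 = 157.190953
  W ⇒ negate
Point 5:
  φ: split at 2 digits → 00° and 39.273′; 0 + 39.273/60 = 0.654550
  N ⇒ keep positive
  λ: degrees = first 3 digits = 179, minutes = 11.63338; 179 + 11.63338/60 = 179.193890
  hemisphere W, so the sign is −

1. -2.58233, 2.25599
2. -82.23019, -59.72183
3. 60.92831, 18.97180
4. -43.65052, -157.19095
5. 0.65455, -179.19389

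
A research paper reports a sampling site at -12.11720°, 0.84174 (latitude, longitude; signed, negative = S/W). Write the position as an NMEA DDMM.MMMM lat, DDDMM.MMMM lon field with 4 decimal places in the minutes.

1207.0320,S / 00050.5044,E

Latitude is negative → S; |value| = 12.117200
Latitude: 12° + 0.117200 × 60 = 12° 7.032000′
λ: 0° + 0.841740 × 60 = 0° 50.504400′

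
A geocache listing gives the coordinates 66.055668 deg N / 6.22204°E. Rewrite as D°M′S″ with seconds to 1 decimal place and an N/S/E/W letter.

Latitude: 0.055668° → 3.34008′; 0.34008 × 60 = 20.405″
Longitude: whole degrees 6; 13.32240′ → 13′ and 19.344″

66°03′20.4″ N, 6°13′19.3″ E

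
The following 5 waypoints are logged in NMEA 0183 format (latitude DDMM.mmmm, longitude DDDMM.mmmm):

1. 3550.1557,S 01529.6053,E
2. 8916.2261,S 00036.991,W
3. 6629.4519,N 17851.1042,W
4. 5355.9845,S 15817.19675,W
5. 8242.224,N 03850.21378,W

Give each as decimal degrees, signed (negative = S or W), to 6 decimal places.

1. -35.835928, 15.493422
2. -89.270435, -0.616517
3. 66.490865, -178.851737
4. -53.933075, -158.286613
5. 82.703733, -38.836896

Point 1:
  Lat: degrees = first 2 digits = 35, minutes = 50.1557; 35 + 50.1557/60 = 35.8359283
  S ⇒ negate
  Lon: degrees = first 3 digits = 15, minutes = 29.6053; 15 + 29.6053/60 = 15.4934217
  E ⇒ keep positive
Point 2:
  Lat: degrees = first 2 digits = 89, minutes = 16.2261; 89 + 16.2261/60 = 89.2704350
  S ⇒ negate
  Longitude: split at 3 digits → 000° and 36.991′; 0 + 36.991/60 = 0.6165167
  hemisphere W, so the sign is −
Point 3:
  Lat: split at 2 digits → 66° and 29.4519′; 66 + 29.4519/60 = 66.4908650
  N ⇒ keep positive
  Longitude: split at 3 digits → 178° and 51.1042′; 178 + 51.1042/60 = 178.8517367
  hemisphere W, so the sign is −
Point 4:
  φ: split at 2 digits → 53° and 55.9845′; 53 + 55.9845/60 = 53.9330750
  S ⇒ negate
  Longitude: split at 3 digits → 158° and 17.19675′; 158 + 17.19675/60 = 158.2866125
  hemisphere W, so the sign is −
Point 5:
  φ: split at 2 digits → 82° and 42.224′; 82 + 42.224/60 = 82.7037333
  N ⇒ keep positive
  λ: degrees = first 3 digits = 38, minutes = 50.21378; 38 + 50.21378/60 = 38.8368963
  W → negative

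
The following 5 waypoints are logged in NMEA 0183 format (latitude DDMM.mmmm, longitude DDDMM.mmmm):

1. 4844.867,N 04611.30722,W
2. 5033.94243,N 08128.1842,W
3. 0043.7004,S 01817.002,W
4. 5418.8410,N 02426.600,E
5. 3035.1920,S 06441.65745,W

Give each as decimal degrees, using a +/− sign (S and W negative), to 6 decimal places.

Point 1:
  Lat: degrees = first 2 digits = 48, minutes = 44.867; 48 + 44.867/60 = 48.7477833
  N ⇒ keep positive
  Longitude: split at 3 digits → 046° and 11.30722′; 46 + 11.30722/60 = 46.1884537
  W → negative
Point 2:
  Latitude: split at 2 digits → 50° and 33.94243′; 50 + 33.94243/60 = 50.5657072
  N ⇒ keep positive
  Lon: degrees = first 3 digits = 81, minutes = 28.1842; 81 + 28.1842/60 = 81.4697367
  W → negative
Point 3:
  Lat: split at 2 digits → 00° and 43.7004′; 0 + 43.7004/60 = 0.7283400
  S → negative
  Lon: split at 3 digits → 018° and 17.002′; 18 + 17.002/60 = 18.2833667
  W ⇒ negate
Point 4:
  Lat: split at 2 digits → 54° and 18.841′; 54 + 18.841/60 = 54.3140167
  N ⇒ keep positive
  λ: degrees = first 3 digits = 24, minutes = 26.6; 24 + 26.6/60 = 24.4433333
  E → positive
Point 5:
  φ: degrees = first 2 digits = 30, minutes = 35.192; 30 + 35.192/60 = 30.5865333
  S → negative
  Lon: split at 3 digits → 064° and 41.65745′; 64 + 41.65745/60 = 64.6942908
  W ⇒ negate

1. 48.747783, -46.188454
2. 50.565707, -81.469737
3. -0.728340, -18.283367
4. 54.314017, 24.443333
5. -30.586533, -64.694291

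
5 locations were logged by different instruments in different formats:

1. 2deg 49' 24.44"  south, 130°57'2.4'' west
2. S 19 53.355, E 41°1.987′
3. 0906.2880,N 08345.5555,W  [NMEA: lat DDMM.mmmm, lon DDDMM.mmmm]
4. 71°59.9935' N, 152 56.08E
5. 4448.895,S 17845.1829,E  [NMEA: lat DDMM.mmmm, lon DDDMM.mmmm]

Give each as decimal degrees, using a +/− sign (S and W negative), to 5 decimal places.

Point 1:
  Latitude: 2 + 49/60 + 24.44/3600 = 2.823456
  S → negative
  Longitude: 130° + 57/60 + 2.4/3600 = 130 + 0.950000 + 0.000667 = 130.950667
  W → negative
Point 2:
  Lat: 53.355′ = 0.889250°; total 19.889250
  hemisphere S, so the sign is −
  Longitude: 1.987′ = 0.033117°; total 41.033117
  E → positive
Point 3:
  Latitude: split at 2 digits → 09° and 6.288′; 9 + 6.288/60 = 9.104800
  N ⇒ keep positive
  λ: split at 3 digits → 083° and 45.5555′; 83 + 45.5555/60 = 83.759258
  hemisphere W, so the sign is −
Point 4:
  φ: 59.9935′ = 0.999892°; total 71.999892
  N → positive
  λ: 56.08′ = 0.934667°; total 152.934667
  E ⇒ keep positive
Point 5:
  φ: split at 2 digits → 44° and 48.895′; 44 + 48.895/60 = 44.814917
  hemisphere S, so the sign is −
  Longitude: split at 3 digits → 178° and 45.1829′; 178 + 45.1829/60 = 178.753048
  E ⇒ keep positive

1. -2.82346, -130.95067
2. -19.88925, 41.03312
3. 9.10480, -83.75926
4. 71.99989, 152.93467
5. -44.81492, 178.75305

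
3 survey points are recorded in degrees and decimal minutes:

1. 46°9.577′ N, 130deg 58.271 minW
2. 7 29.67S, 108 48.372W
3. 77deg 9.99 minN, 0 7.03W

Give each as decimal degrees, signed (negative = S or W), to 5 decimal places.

1. 46.15962, -130.97118
2. -7.49450, -108.80620
3. 77.16650, -0.11717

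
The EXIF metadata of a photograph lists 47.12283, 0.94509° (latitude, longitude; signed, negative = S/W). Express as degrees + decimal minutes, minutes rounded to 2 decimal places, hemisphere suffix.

Lat: minutes = (47.122830 − 47) × 60 = 7.3698
Longitude: fractional part 0.945090 → 56.7054 minutes

47° 7.37′ N, 0° 56.71′ E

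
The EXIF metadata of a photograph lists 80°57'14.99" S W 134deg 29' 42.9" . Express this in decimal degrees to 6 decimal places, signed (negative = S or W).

Latitude: 80 + 57/60 + 14.99/3600 = 80.9541639
S → negative
Longitude: 29′ + 42.9″ = 29.71500′; 134 + 29.71500/60 = 134.4952500
W → negative

-80.954164, -134.495250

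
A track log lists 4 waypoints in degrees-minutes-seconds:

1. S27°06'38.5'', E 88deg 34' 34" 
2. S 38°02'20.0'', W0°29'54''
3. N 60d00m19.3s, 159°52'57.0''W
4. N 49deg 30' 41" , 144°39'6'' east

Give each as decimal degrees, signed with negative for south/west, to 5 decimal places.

Point 1:
  Lat: 27° + 6/60 + 38.5/3600 = 27 + 0.100000 + 0.010694 = 27.110694
  S ⇒ negate
  Lon: 34′ + 34″ = 34.56667′; 88 + 34.56667/60 = 88.576111
  E → positive
Point 2:
  Lat: 38 + 2/60 + 20/3600 = 38.038889
  S ⇒ negate
  λ: 0 + 29/60 + 54/3600 = 0.498333
  hemisphere W, so the sign is −
Point 3:
  Lat: 0′ + 19.3″ = 0.32167′; 60 + 0.32167/60 = 60.005361
  N → positive
  Longitude: 159° + 52/60 + 57/3600 = 159 + 0.866667 + 0.015833 = 159.882500
  W → negative
Point 4:
  Lat: 49° + 30/60 + 41/3600 = 49 + 0.500000 + 0.011389 = 49.511389
  N → positive
  Lon: 39′ + 6″ = 39.10000′; 144 + 39.10000/60 = 144.651667
  E → positive

1. -27.11069, 88.57611
2. -38.03889, -0.49833
3. 60.00536, -159.88250
4. 49.51139, 144.65167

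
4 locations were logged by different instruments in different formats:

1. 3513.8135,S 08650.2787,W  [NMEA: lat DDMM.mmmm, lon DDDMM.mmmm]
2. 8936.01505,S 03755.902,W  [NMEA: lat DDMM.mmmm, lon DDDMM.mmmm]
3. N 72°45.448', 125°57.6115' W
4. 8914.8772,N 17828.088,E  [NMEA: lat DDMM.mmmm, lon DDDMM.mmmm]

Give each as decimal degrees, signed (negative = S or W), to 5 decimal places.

Point 1:
  Latitude: degrees = first 2 digits = 35, minutes = 13.8135; 35 + 13.8135/60 = 35.230225
  S → negative
  Longitude: degrees = first 3 digits = 86, minutes = 50.2787; 86 + 50.2787/60 = 86.837978
  W ⇒ negate
Point 2:
  Lat: split at 2 digits → 89° and 36.01505′; 89 + 36.01505/60 = 89.600251
  hemisphere S, so the sign is −
  Longitude: split at 3 digits → 037° and 55.902′; 37 + 55.902/60 = 37.931700
  W → negative
Point 3:
  Lat: 45.448′ = 0.757467°; total 72.757467
  N → positive
  λ: 125 + 57.6115/60 = 125.960192
  hemisphere W, so the sign is −
Point 4:
  Lat: degrees = first 2 digits = 89, minutes = 14.8772; 89 + 14.8772/60 = 89.247953
  N → positive
  λ: degrees = first 3 digits = 178, minutes = 28.088; 178 + 28.088/60 = 178.468133
  E → positive

1. -35.23023, -86.83798
2. -89.60025, -37.93170
3. 72.75747, -125.96019
4. 89.24795, 178.46813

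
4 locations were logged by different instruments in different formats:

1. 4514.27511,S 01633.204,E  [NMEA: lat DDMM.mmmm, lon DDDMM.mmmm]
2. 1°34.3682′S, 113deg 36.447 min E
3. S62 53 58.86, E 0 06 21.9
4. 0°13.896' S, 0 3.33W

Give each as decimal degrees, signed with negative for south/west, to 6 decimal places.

Point 1:
  Latitude: split at 2 digits → 45° and 14.27511′; 45 + 14.27511/60 = 45.2379185
  S → negative
  Longitude: split at 3 digits → 016° and 33.204′; 16 + 33.204/60 = 16.5534000
  E → positive
Point 2:
  φ: 1 + 34.3682/60 = 1.5728033
  S ⇒ negate
  Longitude: 113 + 36.447/60 = 113.6074500
  E → positive
Point 3:
  φ: 53′ + 58.86″ = 53.98100′; 62 + 53.98100/60 = 62.8996833
  hemisphere S, so the sign is −
  Longitude: 0° + 6/60 + 21.9/3600 = 0 + 0.100000 + 0.006083 = 0.1060833
  E ⇒ keep positive
Point 4:
  Latitude: 13.896′ = 0.231600°; total 0.2316000
  hemisphere S, so the sign is −
  Longitude: 3.33′ = 0.055500°; total 0.0555000
  hemisphere W, so the sign is −

1. -45.237919, 16.553400
2. -1.572803, 113.607450
3. -62.899683, 0.106083
4. -0.231600, -0.055500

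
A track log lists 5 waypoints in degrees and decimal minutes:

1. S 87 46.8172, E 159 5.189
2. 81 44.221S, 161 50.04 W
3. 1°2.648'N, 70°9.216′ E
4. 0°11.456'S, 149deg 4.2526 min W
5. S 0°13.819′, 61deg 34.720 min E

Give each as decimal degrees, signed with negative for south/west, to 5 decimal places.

Point 1:
  Lat: 87 + 46.8172/60 = 87.780287
  S → negative
  λ: 159 + 5.189/60 = 159.086483
  E ⇒ keep positive
Point 2:
  Lat: 81 + 44.221/60 = 81.737017
  S ⇒ negate
  Lon: 50.04′ = 0.834000°; total 161.834000
  W ⇒ negate
Point 3:
  Lat: 1 + 2.648/60 = 1.044133
  N ⇒ keep positive
  Longitude: 70 + 9.216/60 = 70.153600
  E ⇒ keep positive
Point 4:
  Latitude: 0 + 11.456/60 = 0.190933
  hemisphere S, so the sign is −
  Lon: 4.2526′ = 0.070877°; total 149.070877
  W ⇒ negate
Point 5:
  Latitude: 13.819′ = 0.230317°; total 0.230317
  S → negative
  Lon: 34.72′ = 0.578667°; total 61.578667
  E → positive

1. -87.78029, 159.08648
2. -81.73702, -161.83400
3. 1.04413, 70.15360
4. -0.19093, -149.07088
5. -0.23032, 61.57867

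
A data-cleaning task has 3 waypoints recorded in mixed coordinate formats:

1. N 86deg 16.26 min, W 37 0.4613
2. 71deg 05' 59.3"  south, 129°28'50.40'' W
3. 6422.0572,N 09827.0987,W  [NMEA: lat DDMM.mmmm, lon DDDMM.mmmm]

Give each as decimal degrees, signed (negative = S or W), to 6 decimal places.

1. 86.271000, -37.007688
2. -71.099806, -129.480667
3. 64.367620, -98.451645

Point 1:
  φ: 86 + 16.26/60 = 86.2710000
  N ⇒ keep positive
  λ: 0.4613′ = 0.007688°; total 37.0076883
  hemisphere W, so the sign is −
Point 2:
  Latitude: 71° + 5/60 + 59.3/3600 = 71 + 0.083333 + 0.016472 = 71.0998056
  S → negative
  λ: 129° + 28/60 + 50.4/3600 = 129 + 0.466667 + 0.014000 = 129.4806667
  W → negative
Point 3:
  Lat: degrees = first 2 digits = 64, minutes = 22.0572; 64 + 22.0572/60 = 64.3676200
  N ⇒ keep positive
  Longitude: split at 3 digits → 098° and 27.0987′; 98 + 27.0987/60 = 98.4516450
  hemisphere W, so the sign is −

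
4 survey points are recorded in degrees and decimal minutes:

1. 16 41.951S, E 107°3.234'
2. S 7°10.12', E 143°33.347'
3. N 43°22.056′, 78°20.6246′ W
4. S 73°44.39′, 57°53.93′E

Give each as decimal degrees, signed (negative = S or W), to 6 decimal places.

1. -16.699183, 107.053900
2. -7.168667, 143.555783
3. 43.367600, -78.343743
4. -73.739833, 57.898833

Point 1:
  Lat: 16 + 41.951/60 = 16.6991833
  S → negative
  λ: 107 + 3.234/60 = 107.0539000
  E → positive
Point 2:
  Lat: 10.12′ = 0.168667°; total 7.1686667
  S ⇒ negate
  Lon: 143 + 33.347/60 = 143.5557833
  E → positive
Point 3:
  Lat: 43 + 22.056/60 = 43.3676000
  N ⇒ keep positive
  Longitude: 78 + 20.6246/60 = 78.3437433
  hemisphere W, so the sign is −
Point 4:
  Latitude: 44.39′ = 0.739833°; total 73.7398333
  hemisphere S, so the sign is −
  Longitude: 53.93′ = 0.898833°; total 57.8988333
  E ⇒ keep positive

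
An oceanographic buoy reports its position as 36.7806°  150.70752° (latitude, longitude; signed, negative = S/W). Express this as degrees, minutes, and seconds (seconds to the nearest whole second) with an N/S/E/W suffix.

φ: 0.780600 × 60 = 46.83600′ → 46′, remainder × 60 = 50.16″
Lon: 0.707520° → 42.45120′; 0.45120 × 60 = 27.07″

36°46′50″ N, 150°42′27″ E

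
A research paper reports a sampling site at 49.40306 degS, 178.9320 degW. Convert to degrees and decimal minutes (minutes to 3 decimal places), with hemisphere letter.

Latitude: 49° + 0.403060 × 60 = 49° 24.18360′
Longitude: fractional part 0.932000 → 55.92000 minutes

49° 24.184′ S, 178° 55.920′ W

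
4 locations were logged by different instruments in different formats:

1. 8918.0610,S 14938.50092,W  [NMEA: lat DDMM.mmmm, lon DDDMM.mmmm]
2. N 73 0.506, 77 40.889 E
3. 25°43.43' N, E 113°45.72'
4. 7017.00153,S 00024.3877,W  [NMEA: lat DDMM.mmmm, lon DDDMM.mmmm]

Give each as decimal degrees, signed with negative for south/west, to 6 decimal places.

1. -89.301017, -149.641682
2. 73.008433, 77.681483
3. 25.723833, 113.762000
4. -70.283359, -0.406462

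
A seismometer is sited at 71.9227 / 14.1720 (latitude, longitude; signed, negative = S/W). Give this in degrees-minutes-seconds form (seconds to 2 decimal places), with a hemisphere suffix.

φ: 0.922700 × 60 = 55.36200′ → 55′, remainder × 60 = 21.7200″
Lon: 0.172000° → 10.32000′; 0.32000 × 60 = 19.2000″

71°55′21.72″ N, 14°10′19.20″ E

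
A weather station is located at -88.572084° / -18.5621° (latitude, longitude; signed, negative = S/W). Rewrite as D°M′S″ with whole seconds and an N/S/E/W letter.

88°34′20″ S, 18°33′44″ W

Latitude is negative → S; |value| = 88.572084
Lat: whole degrees 88; 34.32504′ → 34′ and 19.50″
Longitude is negative → W; |value| = 18.562100
Lon: 0.562100 × 60 = 33.72600′ → 33′, remainder × 60 = 43.56″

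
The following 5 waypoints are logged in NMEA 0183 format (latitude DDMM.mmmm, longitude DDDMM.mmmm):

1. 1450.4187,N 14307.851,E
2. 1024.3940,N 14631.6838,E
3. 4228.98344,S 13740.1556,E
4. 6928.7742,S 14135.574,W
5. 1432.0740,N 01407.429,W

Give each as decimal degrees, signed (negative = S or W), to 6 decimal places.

1. 14.840312, 143.130850
2. 10.406567, 146.528063
3. -42.483057, 137.669260
4. -69.479570, -141.592900
5. 14.534567, -14.123817

Point 1:
  Latitude: degrees = first 2 digits = 14, minutes = 50.4187; 14 + 50.4187/60 = 14.8403117
  N ⇒ keep positive
  Lon: degrees = first 3 digits = 143, minutes = 7.851; 143 + 7.851/60 = 143.1308500
  E → positive
Point 2:
  Latitude: split at 2 digits → 10° and 24.394′; 10 + 24.394/60 = 10.4065667
  N ⇒ keep positive
  Longitude: split at 3 digits → 146° and 31.6838′; 146 + 31.6838/60 = 146.5280633
  E → positive
Point 3:
  φ: degrees = first 2 digits = 42, minutes = 28.98344; 42 + 28.98344/60 = 42.4830573
  hemisphere S, so the sign is −
  Lon: degrees = first 3 digits = 137, minutes = 40.1556; 137 + 40.1556/60 = 137.6692600
  E → positive
Point 4:
  φ: split at 2 digits → 69° and 28.7742′; 69 + 28.7742/60 = 69.4795700
  hemisphere S, so the sign is −
  λ: split at 3 digits → 141° and 35.574′; 141 + 35.574/60 = 141.5929000
  W → negative
Point 5:
  Latitude: degrees = first 2 digits = 14, minutes = 32.074; 14 + 32.074/60 = 14.5345667
  N ⇒ keep positive
  Longitude: split at 3 digits → 014° and 7.429′; 14 + 7.429/60 = 14.1238167
  hemisphere W, so the sign is −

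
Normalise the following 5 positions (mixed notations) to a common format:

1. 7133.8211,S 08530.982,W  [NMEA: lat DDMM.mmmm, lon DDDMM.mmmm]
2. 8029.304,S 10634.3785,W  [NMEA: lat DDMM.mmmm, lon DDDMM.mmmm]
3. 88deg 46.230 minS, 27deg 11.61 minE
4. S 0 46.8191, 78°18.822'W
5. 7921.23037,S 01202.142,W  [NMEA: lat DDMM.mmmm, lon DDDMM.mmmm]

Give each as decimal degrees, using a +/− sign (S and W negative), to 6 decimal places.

1. -71.563685, -85.516367
2. -80.488400, -106.572975
3. -88.770500, 27.193500
4. -0.780318, -78.313700
5. -79.353840, -12.035700

Point 1:
  Latitude: split at 2 digits → 71° and 33.8211′; 71 + 33.8211/60 = 71.5636850
  S → negative
  λ: degrees = first 3 digits = 85, minutes = 30.982; 85 + 30.982/60 = 85.5163667
  W ⇒ negate
Point 2:
  φ: split at 2 digits → 80° and 29.304′; 80 + 29.304/60 = 80.4884000
  S ⇒ negate
  Lon: degrees = first 3 digits = 106, minutes = 34.3785; 106 + 34.3785/60 = 106.5729750
  W → negative
Point 3:
  Lat: 46.23′ = 0.770500°; total 88.7705000
  S ⇒ negate
  Longitude: 27 + 11.61/60 = 27.1935000
  E ⇒ keep positive
Point 4:
  Latitude: 46.8191′ = 0.780318°; total 0.7803183
  S ⇒ negate
  Longitude: 78 + 18.822/60 = 78.3137000
  W ⇒ negate
Point 5:
  Latitude: split at 2 digits → 79° and 21.23037′; 79 + 21.23037/60 = 79.3538395
  S ⇒ negate
  Lon: degrees = first 3 digits = 12, minutes = 2.142; 12 + 2.142/60 = 12.0357000
  W ⇒ negate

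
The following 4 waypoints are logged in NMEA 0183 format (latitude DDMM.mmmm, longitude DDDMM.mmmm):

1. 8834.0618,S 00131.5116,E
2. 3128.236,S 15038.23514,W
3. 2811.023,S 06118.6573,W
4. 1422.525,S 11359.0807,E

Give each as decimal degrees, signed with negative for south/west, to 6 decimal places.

1. -88.567697, 1.525193
2. -31.470600, -150.637252
3. -28.183717, -61.310955
4. -14.375417, 113.984678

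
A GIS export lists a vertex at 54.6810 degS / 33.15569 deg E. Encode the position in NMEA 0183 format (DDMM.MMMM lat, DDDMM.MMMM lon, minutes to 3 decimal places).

5440.860,S / 03309.341,E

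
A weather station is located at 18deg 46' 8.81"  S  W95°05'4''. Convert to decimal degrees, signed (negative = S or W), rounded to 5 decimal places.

Latitude: 18 + 46/60 + 8.81/3600 = 18.769114
S ⇒ negate
Lon: 5′ + 4″ = 5.06667′; 95 + 5.06667/60 = 95.084444
W → negative

-18.76911, -95.08444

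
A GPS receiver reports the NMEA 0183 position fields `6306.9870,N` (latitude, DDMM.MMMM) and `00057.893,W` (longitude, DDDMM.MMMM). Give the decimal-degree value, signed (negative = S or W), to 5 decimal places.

Lat: degrees = first 2 digits = 63, minutes = 6.987; 63 + 6.987/60 = 63.116450
N → positive
λ: split at 3 digits → 000° and 57.893′; 0 + 57.893/60 = 0.964883
W ⇒ negate

63.11645, -0.96488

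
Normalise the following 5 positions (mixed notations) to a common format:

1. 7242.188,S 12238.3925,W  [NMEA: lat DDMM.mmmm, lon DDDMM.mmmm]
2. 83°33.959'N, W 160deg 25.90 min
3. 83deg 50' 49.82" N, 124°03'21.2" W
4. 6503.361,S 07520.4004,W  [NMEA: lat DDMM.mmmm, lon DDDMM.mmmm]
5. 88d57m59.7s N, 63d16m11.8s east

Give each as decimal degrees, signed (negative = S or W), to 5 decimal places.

1. -72.70313, -122.63988
2. 83.56598, -160.43167
3. 83.84717, -124.05589
4. -65.05602, -75.34001
5. 88.96658, 63.26994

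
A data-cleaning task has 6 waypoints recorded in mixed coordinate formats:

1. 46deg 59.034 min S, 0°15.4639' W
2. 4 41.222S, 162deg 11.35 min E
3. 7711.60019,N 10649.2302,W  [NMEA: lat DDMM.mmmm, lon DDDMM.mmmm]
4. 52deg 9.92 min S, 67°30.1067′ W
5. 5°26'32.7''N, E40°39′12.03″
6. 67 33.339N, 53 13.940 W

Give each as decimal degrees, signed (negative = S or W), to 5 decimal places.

1. -46.98390, -0.25773
2. -4.68703, 162.18917
3. 77.19334, -106.82050
4. -52.16533, -67.50178
5. 5.44242, 40.65334
6. 67.55565, -53.23233

Point 1:
  Lat: 59.034′ = 0.983900°; total 46.983900
  hemisphere S, so the sign is −
  Longitude: 15.4639′ = 0.257732°; total 0.257732
  hemisphere W, so the sign is −
Point 2:
  Latitude: 41.222′ = 0.687033°; total 4.687033
  hemisphere S, so the sign is −
  λ: 11.35′ = 0.189167°; total 162.189167
  E ⇒ keep positive
Point 3:
  Lat: degrees = first 2 digits = 77, minutes = 11.60019; 77 + 11.60019/60 = 77.193337
  N → positive
  Longitude: degrees = first 3 digits = 106, minutes = 49.2302; 106 + 49.2302/60 = 106.820503
  hemisphere W, so the sign is −
Point 4:
  φ: 52 + 9.92/60 = 52.165333
  S ⇒ negate
  Longitude: 67 + 30.1067/60 = 67.501778
  W ⇒ negate
Point 5:
  φ: 26′ + 32.7″ = 26.54500′; 5 + 26.54500/60 = 5.442417
  N → positive
  Longitude: 39′ + 12.03″ = 39.20050′; 40 + 39.20050/60 = 40.653342
  E → positive
Point 6:
  Lat: 67 + 33.339/60 = 67.555650
  N ⇒ keep positive
  Longitude: 13.94′ = 0.232333°; total 53.232333
  hemisphere W, so the sign is −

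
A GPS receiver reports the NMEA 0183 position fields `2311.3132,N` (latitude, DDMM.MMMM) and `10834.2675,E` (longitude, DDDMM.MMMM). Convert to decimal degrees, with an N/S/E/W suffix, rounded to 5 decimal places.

23.18855° N, 108.57113° E

Lat: split at 2 digits → 23° and 11.3132′; 23 + 11.3132/60 = 23.188553
Longitude: degrees = first 3 digits = 108, minutes = 34.2675; 108 + 34.2675/60 = 108.571125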